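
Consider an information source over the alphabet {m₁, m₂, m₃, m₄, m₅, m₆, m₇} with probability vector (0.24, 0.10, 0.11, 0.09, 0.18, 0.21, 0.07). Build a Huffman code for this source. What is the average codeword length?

2.71 bits/symbol

Repeatedly combine the two least-probable nodes; the expected code length is the sum of the merged weights.
merge 7/100 + 9/100 → 4/25
merge 1/10 + 11/100 → 21/100
merge 4/25 + 9/50 → 17/50
merge 21/100 + 21/100 → 21/50
merge 6/25 + 17/50 → 29/50
merge 21/50 + 29/50 → 1
L = 4/25 + 21/100 + 17/50 + 21/50 + 29/50 + 1 = 271/100 = 2.71 bits/symbol.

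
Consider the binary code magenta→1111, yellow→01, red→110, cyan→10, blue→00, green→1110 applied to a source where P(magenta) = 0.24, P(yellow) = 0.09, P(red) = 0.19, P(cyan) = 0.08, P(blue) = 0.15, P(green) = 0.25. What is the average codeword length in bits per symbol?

L̄ = Σ pᵢ·ℓᵢ = 0.24·4 + 0.09·2 + 0.19·3 + 0.08·2 + 0.15·2 + 0.25·4 = 3.17 bits/symbol.

3.17 bits/symbol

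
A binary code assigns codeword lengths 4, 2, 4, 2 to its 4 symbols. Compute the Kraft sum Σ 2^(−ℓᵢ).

With common denominator 2^4 = 16: Σ 2^(−ℓᵢ) = 1/16 + 4/16 + 1/16 + 4/16 = 10/16 = 0.625.

0.625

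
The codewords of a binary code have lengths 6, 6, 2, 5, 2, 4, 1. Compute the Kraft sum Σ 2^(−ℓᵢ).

With common denominator 2^6 = 64: Σ 2^(−ℓᵢ) = 1/64 + 1/64 + 16/64 + 2/64 + 16/64 + 4/64 + 32/64 = 72/64 = 1.125.

1.125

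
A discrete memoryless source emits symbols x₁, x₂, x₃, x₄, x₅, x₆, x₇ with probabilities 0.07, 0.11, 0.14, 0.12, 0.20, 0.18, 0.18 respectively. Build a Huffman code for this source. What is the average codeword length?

2.8 bits/symbol

Repeatedly combine the two least-probable nodes; the expected code length is the sum of the merged weights.
merge 7/100 + 11/100 → 9/50
merge 3/25 + 7/50 → 13/50
merge 9/50 + 9/50 → 9/25
merge 9/50 + 1/5 → 19/50
merge 13/50 + 9/25 → 31/50
merge 19/50 + 31/50 → 1
L = 9/50 + 13/50 + 9/25 + 19/50 + 31/50 + 1 = 14/5 = 2.8 bits/symbol.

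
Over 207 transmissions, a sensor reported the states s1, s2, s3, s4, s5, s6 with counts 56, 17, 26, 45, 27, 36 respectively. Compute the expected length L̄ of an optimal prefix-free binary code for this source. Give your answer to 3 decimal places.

2.512 bits/symbol

Probabilities are the counts divided by 207.
Repeatedly combine the two least-probable nodes; the expected code length is the sum of the merged weights.
merge 17/207 + 26/207 → 43/207
merge 3/23 + 4/23 → 7/23
merge 43/207 + 5/23 → 88/207
merge 56/207 + 7/23 → 119/207
merge 88/207 + 119/207 → 1
L = 43/207 + 7/23 + 88/207 + 119/207 + 1 = 520/207 ≈ 2.512 bits/symbol.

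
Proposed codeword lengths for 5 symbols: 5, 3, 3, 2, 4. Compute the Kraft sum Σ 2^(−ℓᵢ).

0.59375

With common denominator 2^5 = 32: Σ 2^(−ℓᵢ) = 1/32 + 4/32 + 4/32 + 8/32 + 2/32 = 19/32 = 0.59375.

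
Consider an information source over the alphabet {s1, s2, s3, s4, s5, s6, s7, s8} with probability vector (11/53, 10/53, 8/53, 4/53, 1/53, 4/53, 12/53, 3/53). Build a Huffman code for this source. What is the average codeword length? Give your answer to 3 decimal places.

Repeatedly combine the two least-probable nodes; the expected code length is the sum of the merged weights.
merge 1/53 + 3/53 → 4/53
merge 4/53 + 4/53 → 8/53
merge 4/53 + 8/53 → 12/53
merge 8/53 + 10/53 → 18/53
merge 11/53 + 12/53 → 23/53
merge 12/53 + 18/53 → 30/53
merge 23/53 + 30/53 → 1
L = 4/53 + 8/53 + 12/53 + 18/53 + 23/53 + 30/53 + 1 = 148/53 ≈ 2.792 bits/symbol.

2.792 bits/symbol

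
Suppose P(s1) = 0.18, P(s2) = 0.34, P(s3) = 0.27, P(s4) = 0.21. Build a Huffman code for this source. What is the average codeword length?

2 bits/symbol

Repeatedly combine the two least-probable nodes; the expected code length is the sum of the merged weights.
merge 9/50 + 21/100 → 39/100
merge 27/100 + 17/50 → 61/100
merge 39/100 + 61/100 → 1
L = 39/100 + 61/100 + 1 = 2 bits/symbol.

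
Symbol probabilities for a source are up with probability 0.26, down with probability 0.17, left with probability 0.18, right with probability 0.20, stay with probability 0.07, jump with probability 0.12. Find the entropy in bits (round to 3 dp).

2.485 bits

H = −Σ pᵢ log₂ pᵢ.
−0.26·log₂(0.26) = 0.5053
−0.17·log₂(0.17) = 0.4346
−0.18·log₂(0.18) = 0.4453
−0.20·log₂(0.20) = 0.4644
−0.07·log₂(0.07) = 0.2686
−0.12·log₂(0.12) = 0.3671
Sum ≈ 2.4852 → 2.485 bits.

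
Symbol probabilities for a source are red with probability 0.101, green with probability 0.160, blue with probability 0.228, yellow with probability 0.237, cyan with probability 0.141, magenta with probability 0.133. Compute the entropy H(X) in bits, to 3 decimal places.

2.521 bits

H = −Σ pᵢ log₂ pᵢ.
−0.101·log₂(0.101) = 0.3341
−0.160·log₂(0.160) = 0.4230
−0.228·log₂(0.228) = 0.4863
−0.237·log₂(0.237) = 0.4923
−0.141·log₂(0.141) = 0.3985
−0.133·log₂(0.133) = 0.3871
Sum ≈ 2.5212 → 2.521 bits.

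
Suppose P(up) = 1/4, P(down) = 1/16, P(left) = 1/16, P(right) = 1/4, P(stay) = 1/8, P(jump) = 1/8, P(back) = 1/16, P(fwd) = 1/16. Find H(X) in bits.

2.75 bits

Each probability is a power of 1/2, so log₂(1/p) is an integer.
H = Σ p·log₂(1/p) = 1/4·2 + 1/16·4 + 1/16·4 + 1/4·2 + 1/8·3 + 1/8·3 + 1/16·4 + 1/16·4 = 2.75 bits.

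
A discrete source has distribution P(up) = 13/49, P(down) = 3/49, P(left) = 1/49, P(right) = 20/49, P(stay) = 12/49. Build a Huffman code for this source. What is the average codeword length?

Repeatedly combine the two least-probable nodes; the expected code length is the sum of the merged weights.
merge 1/49 + 3/49 → 4/49
merge 4/49 + 12/49 → 16/49
merge 13/49 + 16/49 → 29/49
merge 20/49 + 29/49 → 1
L = 4/49 + 16/49 + 29/49 + 1 = 2 bits/symbol.

2 bits/symbol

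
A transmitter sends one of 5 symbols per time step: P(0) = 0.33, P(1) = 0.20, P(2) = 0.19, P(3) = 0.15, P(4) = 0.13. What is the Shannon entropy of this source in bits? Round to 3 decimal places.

H = −Σ pᵢ log₂ pᵢ.
−0.33·log₂(0.33) = 0.5278
−0.20·log₂(0.20) = 0.4644
−0.19·log₂(0.19) = 0.4552
−0.15·log₂(0.15) = 0.4105
−0.13·log₂(0.13) = 0.3826
Sum ≈ 2.2406 → 2.241 bits.

2.241 bits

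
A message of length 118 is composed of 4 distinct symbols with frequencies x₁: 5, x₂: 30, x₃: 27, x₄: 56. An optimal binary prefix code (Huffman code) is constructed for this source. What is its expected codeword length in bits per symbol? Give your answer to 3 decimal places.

Probabilities are the counts divided by 118.
Repeatedly combine the two least-probable nodes; the expected code length is the sum of the merged weights.
merge 5/118 + 27/118 → 16/59
merge 15/59 + 16/59 → 31/59
merge 28/59 + 31/59 → 1
L = 16/59 + 31/59 + 1 = 106/59 ≈ 1.797 bits/symbol.

1.797 bits/symbol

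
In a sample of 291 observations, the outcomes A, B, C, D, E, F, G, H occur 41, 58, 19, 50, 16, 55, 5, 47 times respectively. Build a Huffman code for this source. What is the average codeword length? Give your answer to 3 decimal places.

Probabilities are the counts divided by 291.
Repeatedly combine the two least-probable nodes; the expected code length is the sum of the merged weights.
merge 5/291 + 16/291 → 7/97
merge 19/291 + 7/97 → 40/291
merge 40/291 + 41/291 → 27/97
merge 47/291 + 50/291 → 1/3
merge 55/291 + 58/291 → 113/291
merge 27/97 + 1/3 → 178/291
merge 113/291 + 178/291 → 1
L = 7/97 + 40/291 + 27/97 + 1/3 + 113/291 + 178/291 + 1 = 821/291 ≈ 2.821 bits/symbol.

2.821 bits/symbol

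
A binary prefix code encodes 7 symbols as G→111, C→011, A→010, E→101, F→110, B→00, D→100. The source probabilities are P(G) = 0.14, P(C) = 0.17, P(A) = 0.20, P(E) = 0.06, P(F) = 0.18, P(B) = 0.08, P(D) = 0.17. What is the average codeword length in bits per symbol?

L̄ = Σ pᵢ·ℓᵢ = 0.14·3 + 0.17·3 + 0.20·3 + 0.06·3 + 0.18·3 + 0.08·2 + 0.17·3 = 2.92 bits/symbol.

2.92 bits/symbol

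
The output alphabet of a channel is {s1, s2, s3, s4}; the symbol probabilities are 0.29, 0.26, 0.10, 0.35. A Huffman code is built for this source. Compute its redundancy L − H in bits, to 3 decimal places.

Entropy H = −Σ p log₂ p ≈ 1.8855 bits.
Huffman merges: 1/10+13/50→9/25; 29/100+7/20→16/25; 9/25+16/25→1. L = 2 ≈ 2.0000.
L − H = 2.0000 − 1.8855 = 0.115 bits.

0.115 bits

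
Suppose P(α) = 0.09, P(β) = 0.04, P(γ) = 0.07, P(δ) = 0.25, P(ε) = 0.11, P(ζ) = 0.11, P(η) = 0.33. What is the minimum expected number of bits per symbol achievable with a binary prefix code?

Repeatedly combine the two least-probable nodes; the expected code length is the sum of the merged weights.
merge 1/25 + 7/100 → 11/100
merge 9/100 + 11/100 → 1/5
merge 11/100 + 11/100 → 11/50
merge 1/5 + 11/50 → 21/50
merge 1/4 + 33/100 → 29/50
merge 21/50 + 29/50 → 1
L = 11/100 + 1/5 + 11/50 + 21/50 + 29/50 + 1 = 253/100 = 2.53 bits/symbol.

2.53 bits/symbol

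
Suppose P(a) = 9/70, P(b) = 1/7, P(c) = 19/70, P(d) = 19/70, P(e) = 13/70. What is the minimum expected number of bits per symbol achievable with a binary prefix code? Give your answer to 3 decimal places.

Repeatedly combine the two least-probable nodes; the expected code length is the sum of the merged weights.
merge 9/70 + 1/7 → 19/70
merge 13/70 + 19/70 → 16/35
merge 19/70 + 19/70 → 19/35
merge 16/35 + 19/35 → 1
L = 19/70 + 16/35 + 19/35 + 1 = 159/70 ≈ 2.271 bits/symbol.

2.271 bits/symbol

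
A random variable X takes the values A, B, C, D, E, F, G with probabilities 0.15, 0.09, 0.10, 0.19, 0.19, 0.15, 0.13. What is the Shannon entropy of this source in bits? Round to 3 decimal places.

2.759 bits

H = −Σ pᵢ log₂ pᵢ.
−0.15·log₂(0.15) = 0.4105
−0.09·log₂(0.09) = 0.3127
−0.10·log₂(0.10) = 0.3322
−0.19·log₂(0.19) = 0.4552
−0.19·log₂(0.19) = 0.4552
−0.15·log₂(0.15) = 0.4105
−0.13·log₂(0.13) = 0.3826
Sum ≈ 2.7590 → 2.759 bits.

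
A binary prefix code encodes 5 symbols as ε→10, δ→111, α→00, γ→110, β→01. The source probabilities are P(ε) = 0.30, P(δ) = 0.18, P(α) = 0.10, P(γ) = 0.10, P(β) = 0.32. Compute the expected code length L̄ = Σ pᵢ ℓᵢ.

L̄ = Σ pᵢ·ℓᵢ = 0.30·2 + 0.18·3 + 0.10·2 + 0.10·3 + 0.32·2 = 2.28 bits/symbol.

2.28 bits/symbol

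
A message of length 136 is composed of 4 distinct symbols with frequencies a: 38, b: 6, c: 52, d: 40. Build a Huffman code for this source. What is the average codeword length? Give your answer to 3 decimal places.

1.941 bits/symbol

Probabilities are the counts divided by 136.
Repeatedly combine the two least-probable nodes; the expected code length is the sum of the merged weights.
merge 3/68 + 19/68 → 11/34
merge 5/17 + 11/34 → 21/34
merge 13/34 + 21/34 → 1
L = 11/34 + 21/34 + 1 = 33/17 ≈ 1.941 bits/symbol.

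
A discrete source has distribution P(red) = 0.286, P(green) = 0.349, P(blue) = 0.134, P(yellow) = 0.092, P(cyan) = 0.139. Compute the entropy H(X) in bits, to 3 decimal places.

H = −Σ pᵢ log₂ pᵢ.
−0.286·log₂(0.286) = 0.5165
−0.349·log₂(0.349) = 0.5300
−0.134·log₂(0.134) = 0.3886
−0.092·log₂(0.092) = 0.3167
−0.139·log₂(0.139) = 0.3957
Sum ≈ 2.1475 → 2.147 bits.

2.147 bits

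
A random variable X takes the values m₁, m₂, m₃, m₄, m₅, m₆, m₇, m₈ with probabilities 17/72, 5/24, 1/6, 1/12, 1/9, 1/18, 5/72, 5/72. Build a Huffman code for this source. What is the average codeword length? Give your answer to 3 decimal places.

Repeatedly combine the two least-probable nodes; the expected code length is the sum of the merged weights.
merge 1/18 + 5/72 → 1/8
merge 5/72 + 1/12 → 11/72
merge 1/9 + 1/8 → 17/72
merge 11/72 + 1/6 → 23/72
merge 5/24 + 17/72 → 4/9
merge 17/72 + 23/72 → 5/9
merge 4/9 + 5/9 → 1
L = 1/8 + 11/72 + 17/72 + 23/72 + 4/9 + 5/9 + 1 = 17/6 ≈ 2.833 bits/symbol.

2.833 bits/symbol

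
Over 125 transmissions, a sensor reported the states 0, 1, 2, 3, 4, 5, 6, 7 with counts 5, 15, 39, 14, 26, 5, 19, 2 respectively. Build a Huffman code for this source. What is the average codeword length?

Probabilities are the counts divided by 125.
Repeatedly combine the two least-probable nodes; the expected code length is the sum of the merged weights.
merge 2/125 + 1/25 → 7/125
merge 1/25 + 7/125 → 12/125
merge 12/125 + 14/125 → 26/125
merge 3/25 + 19/125 → 34/125
merge 26/125 + 26/125 → 52/125
merge 34/125 + 39/125 → 73/125
merge 52/125 + 73/125 → 1
L = 7/125 + 12/125 + 26/125 + 34/125 + 52/125 + 73/125 + 1 = 329/125 = 2.632 bits/symbol.

2.632 bits/symbol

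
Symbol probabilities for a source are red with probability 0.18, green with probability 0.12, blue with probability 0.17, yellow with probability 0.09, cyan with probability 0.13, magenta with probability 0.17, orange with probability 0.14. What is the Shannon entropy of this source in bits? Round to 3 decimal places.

2.774 bits

H = −Σ pᵢ log₂ pᵢ.
−0.18·log₂(0.18) = 0.4453
−0.12·log₂(0.12) = 0.3671
−0.17·log₂(0.17) = 0.4346
−0.09·log₂(0.09) = 0.3127
−0.13·log₂(0.13) = 0.3826
−0.17·log₂(0.17) = 0.4346
−0.14·log₂(0.14) = 0.3971
Sum ≈ 2.7740 → 2.774 bits.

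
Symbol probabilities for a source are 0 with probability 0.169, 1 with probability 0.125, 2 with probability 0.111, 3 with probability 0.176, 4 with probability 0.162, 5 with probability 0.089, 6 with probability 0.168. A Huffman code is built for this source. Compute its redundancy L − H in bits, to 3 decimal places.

0.054 bits

Entropy H = −Σ p log₂ p ≈ 2.7700 bits.
Huffman merges: 89/1000+111/1000→1/5; 1/8+81/500→287/1000; 21/125+169/1000→337/1000; 22/125+1/5→47/125; 287/1000+337/1000→78/125; 47/125+78/125→1. L = 353/125 ≈ 2.8240.
L − H = 2.8240 − 2.7700 = 0.054 bits.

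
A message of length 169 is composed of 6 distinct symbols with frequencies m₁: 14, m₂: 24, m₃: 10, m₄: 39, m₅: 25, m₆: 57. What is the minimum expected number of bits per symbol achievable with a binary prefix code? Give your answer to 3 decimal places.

2.426 bits/symbol

Probabilities are the counts divided by 169.
Repeatedly combine the two least-probable nodes; the expected code length is the sum of the merged weights.
merge 10/169 + 14/169 → 24/169
merge 24/169 + 24/169 → 48/169
merge 25/169 + 3/13 → 64/169
merge 48/169 + 57/169 → 105/169
merge 64/169 + 105/169 → 1
L = 24/169 + 48/169 + 64/169 + 105/169 + 1 = 410/169 ≈ 2.426 bits/symbol.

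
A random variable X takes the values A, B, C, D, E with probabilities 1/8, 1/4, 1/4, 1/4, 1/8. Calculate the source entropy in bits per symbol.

2.25 bits

Each probability is a power of 1/2, so log₂(1/p) is an integer.
H = Σ p·log₂(1/p) = 1/8·3 + 1/4·2 + 1/4·2 + 1/4·2 + 1/8·3 = 2.25 bits.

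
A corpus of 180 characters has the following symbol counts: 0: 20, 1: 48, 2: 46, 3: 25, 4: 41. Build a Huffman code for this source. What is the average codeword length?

Probabilities are the counts divided by 180.
Repeatedly combine the two least-probable nodes; the expected code length is the sum of the merged weights.
merge 1/9 + 5/36 → 1/4
merge 41/180 + 1/4 → 43/90
merge 23/90 + 4/15 → 47/90
merge 43/90 + 47/90 → 1
L = 1/4 + 43/90 + 47/90 + 1 = 9/4 = 2.25 bits/symbol.

2.25 bits/symbol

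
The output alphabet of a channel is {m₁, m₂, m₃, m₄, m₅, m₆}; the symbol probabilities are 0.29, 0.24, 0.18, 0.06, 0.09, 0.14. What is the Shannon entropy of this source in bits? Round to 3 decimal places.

H = −Σ pᵢ log₂ pᵢ.
−0.29·log₂(0.29) = 0.5179
−0.24·log₂(0.24) = 0.4941
−0.18·log₂(0.18) = 0.4453
−0.06·log₂(0.06) = 0.2435
−0.09·log₂(0.09) = 0.3127
−0.14·log₂(0.14) = 0.3971
Sum ≈ 2.4106 → 2.411 bits.

2.411 bits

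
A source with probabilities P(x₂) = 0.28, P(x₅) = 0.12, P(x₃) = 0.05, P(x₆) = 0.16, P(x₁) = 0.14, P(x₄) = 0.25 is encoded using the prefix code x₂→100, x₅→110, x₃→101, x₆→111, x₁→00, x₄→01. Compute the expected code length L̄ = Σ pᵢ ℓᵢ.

L̄ = Σ pᵢ·ℓᵢ = 0.28·3 + 0.12·3 + 0.05·3 + 0.16·3 + 0.14·2 + 0.25·2 = 2.61 bits/symbol.

2.61 bits/symbol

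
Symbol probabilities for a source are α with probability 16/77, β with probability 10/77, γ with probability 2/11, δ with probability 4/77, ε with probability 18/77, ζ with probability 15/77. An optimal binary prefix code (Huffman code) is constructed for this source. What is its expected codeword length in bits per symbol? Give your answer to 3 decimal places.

Repeatedly combine the two least-probable nodes; the expected code length is the sum of the merged weights.
merge 4/77 + 10/77 → 2/11
merge 2/11 + 2/11 → 4/11
merge 15/77 + 16/77 → 31/77
merge 18/77 + 4/11 → 46/77
merge 31/77 + 46/77 → 1
L = 2/11 + 4/11 + 31/77 + 46/77 + 1 = 28/11 ≈ 2.545 bits/symbol.

2.545 bits/symbol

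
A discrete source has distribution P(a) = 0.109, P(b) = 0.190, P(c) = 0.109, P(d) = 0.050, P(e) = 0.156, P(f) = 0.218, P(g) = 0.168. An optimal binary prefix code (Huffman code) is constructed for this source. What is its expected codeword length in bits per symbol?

2.751 bits/symbol

Repeatedly combine the two least-probable nodes; the expected code length is the sum of the merged weights.
merge 1/20 + 109/1000 → 159/1000
merge 109/1000 + 39/250 → 53/200
merge 159/1000 + 21/125 → 327/1000
merge 19/100 + 109/500 → 51/125
merge 53/200 + 327/1000 → 74/125
merge 51/125 + 74/125 → 1
L = 159/1000 + 53/200 + 327/1000 + 51/125 + 74/125 + 1 = 2751/1000 = 2.751 bits/symbol.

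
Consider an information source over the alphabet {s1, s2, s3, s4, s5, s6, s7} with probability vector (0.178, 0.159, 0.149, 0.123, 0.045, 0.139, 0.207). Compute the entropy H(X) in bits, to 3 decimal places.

2.714 bits

H = −Σ pᵢ log₂ pᵢ.
−0.178·log₂(0.178) = 0.4432
−0.159·log₂(0.159) = 0.4218
−0.149·log₂(0.149) = 0.4092
−0.123·log₂(0.123) = 0.3719
−0.045·log₂(0.045) = 0.2013
−0.139·log₂(0.139) = 0.3957
−0.207·log₂(0.207) = 0.4704
Sum ≈ 2.7136 → 2.714 bits.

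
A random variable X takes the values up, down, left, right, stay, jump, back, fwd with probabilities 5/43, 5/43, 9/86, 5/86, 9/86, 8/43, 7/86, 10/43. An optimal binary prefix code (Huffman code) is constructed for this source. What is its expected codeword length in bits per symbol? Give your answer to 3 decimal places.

Repeatedly combine the two least-probable nodes; the expected code length is the sum of the merged weights.
merge 5/86 + 7/86 → 6/43
merge 9/86 + 9/86 → 9/43
merge 5/43 + 5/43 → 10/43
merge 6/43 + 8/43 → 14/43
merge 9/43 + 10/43 → 19/43
merge 10/43 + 14/43 → 24/43
merge 19/43 + 24/43 → 1
L = 6/43 + 9/43 + 10/43 + 14/43 + 19/43 + 24/43 + 1 = 125/43 ≈ 2.907 bits/symbol.

2.907 bits/symbol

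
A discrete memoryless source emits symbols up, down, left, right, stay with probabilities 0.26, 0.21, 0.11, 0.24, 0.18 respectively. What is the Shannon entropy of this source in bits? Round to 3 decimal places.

H = −Σ pᵢ log₂ pᵢ.
−0.26·log₂(0.26) = 0.5053
−0.21·log₂(0.21) = 0.4728
−0.11·log₂(0.11) = 0.3503
−0.24·log₂(0.24) = 0.4941
−0.18·log₂(0.18) = 0.4453
Sum ≈ 2.2678 → 2.268 bits.

2.268 bits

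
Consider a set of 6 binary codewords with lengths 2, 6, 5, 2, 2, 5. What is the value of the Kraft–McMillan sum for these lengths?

0.828125

With common denominator 2^6 = 64: Σ 2^(−ℓᵢ) = 16/64 + 1/64 + 2/64 + 16/64 + 16/64 + 2/64 = 53/64 = 0.828125.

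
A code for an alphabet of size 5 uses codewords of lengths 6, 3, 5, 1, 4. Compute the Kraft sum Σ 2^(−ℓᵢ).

0.734375

With common denominator 2^6 = 64: Σ 2^(−ℓᵢ) = 1/64 + 8/64 + 2/64 + 32/64 + 4/64 = 47/64 = 0.734375.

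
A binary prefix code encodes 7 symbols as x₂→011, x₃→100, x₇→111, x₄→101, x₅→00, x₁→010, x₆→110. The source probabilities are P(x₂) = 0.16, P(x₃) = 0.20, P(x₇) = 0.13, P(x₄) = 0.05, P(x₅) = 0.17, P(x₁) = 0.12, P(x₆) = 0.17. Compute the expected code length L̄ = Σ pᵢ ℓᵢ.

L̄ = Σ pᵢ·ℓᵢ = 0.16·3 + 0.20·3 + 0.13·3 + 0.05·3 + 0.17·2 + 0.12·3 + 0.17·3 = 2.83 bits/symbol.

2.83 bits/symbol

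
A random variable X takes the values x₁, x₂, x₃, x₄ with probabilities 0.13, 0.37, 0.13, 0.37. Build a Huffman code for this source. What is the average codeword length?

1.89 bits/symbol

Repeatedly combine the two least-probable nodes; the expected code length is the sum of the merged weights.
merge 13/100 + 13/100 → 13/50
merge 13/50 + 37/100 → 63/100
merge 37/100 + 63/100 → 1
L = 13/50 + 63/100 + 1 = 189/100 = 1.89 bits/symbol.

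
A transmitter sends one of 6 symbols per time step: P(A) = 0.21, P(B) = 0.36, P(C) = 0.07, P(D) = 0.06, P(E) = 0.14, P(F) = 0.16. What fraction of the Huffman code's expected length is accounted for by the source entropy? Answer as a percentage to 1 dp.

97.3%

Entropy H = −Σ p log₂ p ≈ 2.3357 bits.
Huffman merges: 3/50+7/100→13/100; 13/100+7/50→27/100; 4/25+21/100→37/100; 27/100+9/25→63/100; 37/100+63/100→1. L = 12/5 ≈ 2.4000.
Efficiency = H/L = 2.3357/2.4000 = 97.3%.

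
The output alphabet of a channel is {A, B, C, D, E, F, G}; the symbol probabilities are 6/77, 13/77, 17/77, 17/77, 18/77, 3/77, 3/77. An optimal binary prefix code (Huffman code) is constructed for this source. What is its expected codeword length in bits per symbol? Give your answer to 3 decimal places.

Repeatedly combine the two least-probable nodes; the expected code length is the sum of the merged weights.
merge 3/77 + 3/77 → 6/77
merge 6/77 + 6/77 → 12/77
merge 12/77 + 13/77 → 25/77
merge 17/77 + 17/77 → 34/77
merge 18/77 + 25/77 → 43/77
merge 34/77 + 43/77 → 1
L = 6/77 + 12/77 + 25/77 + 34/77 + 43/77 + 1 = 197/77 ≈ 2.558 bits/symbol.

2.558 bits/symbol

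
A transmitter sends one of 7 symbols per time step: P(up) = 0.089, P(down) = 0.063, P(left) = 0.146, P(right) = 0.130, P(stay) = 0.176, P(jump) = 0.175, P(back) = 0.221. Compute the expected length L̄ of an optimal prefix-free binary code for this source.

Repeatedly combine the two least-probable nodes; the expected code length is the sum of the merged weights.
merge 63/1000 + 89/1000 → 19/125
merge 13/100 + 73/500 → 69/250
merge 19/125 + 7/40 → 327/1000
merge 22/125 + 221/1000 → 397/1000
merge 69/250 + 327/1000 → 603/1000
merge 397/1000 + 603/1000 → 1
L = 19/125 + 69/250 + 327/1000 + 397/1000 + 603/1000 + 1 = 551/200 = 2.755 bits/symbol.

2.755 bits/symbol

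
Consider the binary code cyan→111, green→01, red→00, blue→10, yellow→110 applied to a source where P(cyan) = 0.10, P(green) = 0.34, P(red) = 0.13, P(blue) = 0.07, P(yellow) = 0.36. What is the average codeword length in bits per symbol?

L̄ = Σ pᵢ·ℓᵢ = 0.10·3 + 0.34·2 + 0.13·2 + 0.07·2 + 0.36·3 = 2.46 bits/symbol.

2.46 bits/symbol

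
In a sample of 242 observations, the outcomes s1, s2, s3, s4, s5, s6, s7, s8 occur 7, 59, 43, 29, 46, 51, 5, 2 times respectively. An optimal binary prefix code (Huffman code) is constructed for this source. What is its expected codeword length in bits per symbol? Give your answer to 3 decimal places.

2.620 bits/symbol

Probabilities are the counts divided by 242.
Repeatedly combine the two least-probable nodes; the expected code length is the sum of the merged weights.
merge 1/121 + 5/242 → 7/242
merge 7/242 + 7/242 → 7/121
merge 7/121 + 29/242 → 43/242
merge 43/242 + 43/242 → 43/121
merge 23/121 + 51/242 → 97/242
merge 59/242 + 43/121 → 145/242
merge 97/242 + 145/242 → 1
L = 7/242 + 7/121 + 43/242 + 43/121 + 97/242 + 145/242 + 1 = 317/121 ≈ 2.620 bits/symbol.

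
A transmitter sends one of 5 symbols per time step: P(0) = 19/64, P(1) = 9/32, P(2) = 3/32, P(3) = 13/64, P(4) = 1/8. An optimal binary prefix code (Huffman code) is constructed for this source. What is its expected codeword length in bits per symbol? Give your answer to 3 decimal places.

2.219 bits/symbol

Repeatedly combine the two least-probable nodes; the expected code length is the sum of the merged weights.
merge 3/32 + 1/8 → 7/32
merge 13/64 + 7/32 → 27/64
merge 9/32 + 19/64 → 37/64
merge 27/64 + 37/64 → 1
L = 7/32 + 27/64 + 37/64 + 1 = 71/32 ≈ 2.219 bits/symbol.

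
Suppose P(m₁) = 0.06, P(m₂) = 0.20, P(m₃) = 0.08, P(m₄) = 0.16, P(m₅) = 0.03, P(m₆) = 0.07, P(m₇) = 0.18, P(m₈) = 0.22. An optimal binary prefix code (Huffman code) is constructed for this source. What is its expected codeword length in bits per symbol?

Repeatedly combine the two least-probable nodes; the expected code length is the sum of the merged weights.
merge 3/100 + 3/50 → 9/100
merge 7/100 + 2/25 → 3/20
merge 9/100 + 3/20 → 6/25
merge 4/25 + 9/50 → 17/50
merge 1/5 + 11/50 → 21/50
merge 6/25 + 17/50 → 29/50
merge 21/50 + 29/50 → 1
L = 9/100 + 3/20 + 6/25 + 17/50 + 21/50 + 29/50 + 1 = 141/50 = 2.82 bits/symbol.

2.82 bits/symbol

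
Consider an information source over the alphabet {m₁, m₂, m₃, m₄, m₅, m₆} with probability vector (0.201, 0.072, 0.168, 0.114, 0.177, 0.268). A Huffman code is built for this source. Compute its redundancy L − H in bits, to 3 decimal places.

Entropy H = −Σ p log₂ p ≈ 2.4794 bits.
Huffman merges: 9/125+57/500→93/500; 21/125+177/1000→69/200; 93/500+201/1000→387/1000; 67/250+69/200→613/1000; 387/1000+613/1000→1. L = 2531/1000 ≈ 2.5310.
L − H = 2.5310 − 2.4794 = 0.052 bits.

0.052 bits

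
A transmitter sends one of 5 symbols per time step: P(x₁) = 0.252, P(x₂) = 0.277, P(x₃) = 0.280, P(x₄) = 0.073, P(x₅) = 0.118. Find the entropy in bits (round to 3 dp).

2.168 bits

H = −Σ pᵢ log₂ pᵢ.
−0.252·log₂(0.252) = 0.5011
−0.277·log₂(0.277) = 0.5130
−0.280·log₂(0.280) = 0.5142
−0.073·log₂(0.073) = 0.2756
−0.118·log₂(0.118) = 0.3638
Sum ≈ 2.1678 → 2.168 bits.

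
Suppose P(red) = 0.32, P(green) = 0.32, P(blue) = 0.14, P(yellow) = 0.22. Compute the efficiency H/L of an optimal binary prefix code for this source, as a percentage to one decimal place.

96.5%

Entropy H = −Σ p log₂ p ≈ 1.9298 bits.
Huffman merges: 7/50+11/50→9/25; 8/25+8/25→16/25; 9/25+16/25→1. L = 2 ≈ 2.0000.
Efficiency = H/L = 1.9298/2.0000 = 96.5%.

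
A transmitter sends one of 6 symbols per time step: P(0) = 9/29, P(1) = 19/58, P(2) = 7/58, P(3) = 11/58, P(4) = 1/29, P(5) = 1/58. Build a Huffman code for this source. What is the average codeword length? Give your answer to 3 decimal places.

Repeatedly combine the two least-probable nodes; the expected code length is the sum of the merged weights.
merge 1/58 + 1/29 → 3/58
merge 3/58 + 7/58 → 5/29
merge 5/29 + 11/58 → 21/58
merge 9/29 + 19/58 → 37/58
merge 21/58 + 37/58 → 1
L = 3/58 + 5/29 + 21/58 + 37/58 + 1 = 129/58 ≈ 2.224 bits/symbol.

2.224 bits/symbol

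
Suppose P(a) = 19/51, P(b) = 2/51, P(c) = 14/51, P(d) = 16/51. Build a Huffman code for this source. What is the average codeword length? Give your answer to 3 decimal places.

Repeatedly combine the two least-probable nodes; the expected code length is the sum of the merged weights.
merge 2/51 + 14/51 → 16/51
merge 16/51 + 16/51 → 32/51
merge 19/51 + 32/51 → 1
L = 16/51 + 32/51 + 1 = 33/17 ≈ 1.941 bits/symbol.

1.941 bits/symbol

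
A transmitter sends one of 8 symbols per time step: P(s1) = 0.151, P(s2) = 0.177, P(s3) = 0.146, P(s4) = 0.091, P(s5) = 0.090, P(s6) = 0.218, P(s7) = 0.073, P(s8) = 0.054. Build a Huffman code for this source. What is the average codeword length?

Repeatedly combine the two least-probable nodes; the expected code length is the sum of the merged weights.
merge 27/500 + 73/1000 → 127/1000
merge 9/100 + 91/1000 → 181/1000
merge 127/1000 + 73/500 → 273/1000
merge 151/1000 + 177/1000 → 41/125
merge 181/1000 + 109/500 → 399/1000
merge 273/1000 + 41/125 → 601/1000
merge 399/1000 + 601/1000 → 1
L = 127/1000 + 181/1000 + 273/1000 + 41/125 + 399/1000 + 601/1000 + 1 = 2909/1000 = 2.909 bits/symbol.

2.909 bits/symbol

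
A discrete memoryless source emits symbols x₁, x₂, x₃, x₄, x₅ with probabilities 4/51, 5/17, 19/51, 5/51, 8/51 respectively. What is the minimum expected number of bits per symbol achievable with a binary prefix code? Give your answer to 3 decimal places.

2.137 bits/symbol

Repeatedly combine the two least-probable nodes; the expected code length is the sum of the merged weights.
merge 4/51 + 5/51 → 3/17
merge 8/51 + 3/17 → 1/3
merge 5/17 + 1/3 → 32/51
merge 19/51 + 32/51 → 1
L = 3/17 + 1/3 + 32/51 + 1 = 109/51 ≈ 2.137 bits/symbol.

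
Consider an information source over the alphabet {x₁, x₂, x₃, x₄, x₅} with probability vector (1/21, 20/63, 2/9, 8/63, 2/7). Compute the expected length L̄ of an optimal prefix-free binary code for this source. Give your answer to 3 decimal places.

2.175 bits/symbol

Repeatedly combine the two least-probable nodes; the expected code length is the sum of the merged weights.
merge 1/21 + 8/63 → 11/63
merge 11/63 + 2/9 → 25/63
merge 2/7 + 20/63 → 38/63
merge 25/63 + 38/63 → 1
L = 11/63 + 25/63 + 38/63 + 1 = 137/63 ≈ 2.175 bits/symbol.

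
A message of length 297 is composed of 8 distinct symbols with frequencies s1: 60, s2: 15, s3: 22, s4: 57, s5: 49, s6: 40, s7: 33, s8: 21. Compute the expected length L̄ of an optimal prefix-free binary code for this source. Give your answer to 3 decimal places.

2.912 bits/symbol

Probabilities are the counts divided by 297.
Repeatedly combine the two least-probable nodes; the expected code length is the sum of the merged weights.
merge 5/99 + 7/99 → 4/33
merge 2/27 + 1/9 → 5/27
merge 4/33 + 40/297 → 76/297
merge 49/297 + 5/27 → 104/297
merge 19/99 + 20/99 → 13/33
merge 76/297 + 104/297 → 20/33
merge 13/33 + 20/33 → 1
L = 4/33 + 5/27 + 76/297 + 104/297 + 13/33 + 20/33 + 1 = 865/297 ≈ 2.912 bits/symbol.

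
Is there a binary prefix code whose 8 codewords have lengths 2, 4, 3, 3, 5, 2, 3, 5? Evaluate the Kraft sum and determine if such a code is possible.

With common denominator 2^5 = 32: Σ 2^(−ℓᵢ) = 8/32 + 2/32 + 4/32 + 4/32 + 1/32 + 8/32 + 4/32 + 1/32 = 32/32 = 1.
Kraft's inequality requires Σ ≤ 1; here Σ = 1 ≤ 1, so such a prefix code exists.

1; yes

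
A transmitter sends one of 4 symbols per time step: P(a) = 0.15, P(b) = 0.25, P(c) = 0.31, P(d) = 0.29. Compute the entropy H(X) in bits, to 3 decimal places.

1.952 bits

H = −Σ pᵢ log₂ pᵢ.
−0.15·log₂(0.15) = 0.4105
−0.25·log₂(0.25) = 0.5000
−0.31·log₂(0.31) = 0.5238
−0.29·log₂(0.29) = 0.5179
Sum ≈ 1.9522 → 1.952 bits.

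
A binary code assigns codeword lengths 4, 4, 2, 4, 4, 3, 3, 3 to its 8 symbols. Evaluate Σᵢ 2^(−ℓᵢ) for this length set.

0.875

With common denominator 2^4 = 16: Σ 2^(−ℓᵢ) = 1/16 + 1/16 + 4/16 + 1/16 + 1/16 + 2/16 + 2/16 + 2/16 = 14/16 = 0.875.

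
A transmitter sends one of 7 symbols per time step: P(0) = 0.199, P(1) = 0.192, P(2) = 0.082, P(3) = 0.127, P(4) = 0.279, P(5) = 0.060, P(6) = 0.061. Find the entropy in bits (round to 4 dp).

H = −Σ pᵢ log₂ pᵢ.
−0.199·log₂(0.199) = 0.4635
−0.192·log₂(0.192) = 0.4571
−0.082·log₂(0.082) = 0.2959
−0.127·log₂(0.127) = 0.3781
−0.279·log₂(0.279) = 0.5138
−0.060·log₂(0.060) = 0.2435
−0.061·log₂(0.061) = 0.2461
Sum ≈ 2.5981 → 2.5981 bits.

2.5981 bits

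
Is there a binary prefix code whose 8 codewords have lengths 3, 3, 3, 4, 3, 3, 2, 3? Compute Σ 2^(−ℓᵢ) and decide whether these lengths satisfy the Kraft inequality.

With common denominator 2^4 = 16: Σ 2^(−ℓᵢ) = 2/16 + 2/16 + 2/16 + 1/16 + 2/16 + 2/16 + 4/16 + 2/16 = 17/16 = 1.0625.
Kraft's inequality requires Σ ≤ 1; here Σ = 1.0625 > 1, so no such prefix code exists.

1.0625; no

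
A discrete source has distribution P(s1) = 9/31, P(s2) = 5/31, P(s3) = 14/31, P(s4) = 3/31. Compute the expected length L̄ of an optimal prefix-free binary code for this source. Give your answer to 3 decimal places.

Repeatedly combine the two least-probable nodes; the expected code length is the sum of the merged weights.
merge 3/31 + 5/31 → 8/31
merge 8/31 + 9/31 → 17/31
merge 14/31 + 17/31 → 1
L = 8/31 + 17/31 + 1 = 56/31 ≈ 1.806 bits/symbol.

1.806 bits/symbol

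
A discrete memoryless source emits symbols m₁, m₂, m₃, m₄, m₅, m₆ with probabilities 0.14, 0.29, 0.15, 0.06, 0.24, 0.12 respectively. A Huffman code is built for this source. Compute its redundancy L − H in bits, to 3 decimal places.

0.040 bits

Entropy H = −Σ p log₂ p ≈ 2.4303 bits.
Huffman merges: 3/50+3/25→9/50; 7/50+3/20→29/100; 9/50+6/25→21/50; 29/100+29/100→29/50; 21/50+29/50→1. L = 247/100 ≈ 2.4700.
L − H = 2.4700 − 2.4303 = 0.040 bits.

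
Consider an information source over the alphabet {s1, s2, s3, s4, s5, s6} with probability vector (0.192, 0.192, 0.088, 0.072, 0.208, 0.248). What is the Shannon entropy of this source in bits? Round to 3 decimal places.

2.466 bits

H = −Σ pᵢ log₂ pᵢ.
−0.192·log₂(0.192) = 0.4571
−0.192·log₂(0.192) = 0.4571
−0.088·log₂(0.088) = 0.3086
−0.072·log₂(0.072) = 0.2733
−0.208·log₂(0.208) = 0.4712
−0.248·log₂(0.248) = 0.4989
Sum ≈ 2.4662 → 2.466 bits.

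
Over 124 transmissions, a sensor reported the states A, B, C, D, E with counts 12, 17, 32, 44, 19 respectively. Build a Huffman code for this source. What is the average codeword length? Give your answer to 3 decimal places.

2.234 bits/symbol

Probabilities are the counts divided by 124.
Repeatedly combine the two least-probable nodes; the expected code length is the sum of the merged weights.
merge 3/31 + 17/124 → 29/124
merge 19/124 + 29/124 → 12/31
merge 8/31 + 11/31 → 19/31
merge 12/31 + 19/31 → 1
L = 29/124 + 12/31 + 19/31 + 1 = 277/124 ≈ 2.234 bits/symbol.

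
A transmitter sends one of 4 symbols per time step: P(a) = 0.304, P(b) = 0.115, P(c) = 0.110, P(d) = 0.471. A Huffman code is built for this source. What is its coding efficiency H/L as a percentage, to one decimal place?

99.4%

Entropy H = −Σ p log₂ p ≈ 1.7429 bits.
Huffman merges: 11/100+23/200→9/40; 9/40+38/125→529/1000; 471/1000+529/1000→1. L = 877/500 ≈ 1.7540.
Efficiency = H/L = 1.7429/1.7540 = 99.4%.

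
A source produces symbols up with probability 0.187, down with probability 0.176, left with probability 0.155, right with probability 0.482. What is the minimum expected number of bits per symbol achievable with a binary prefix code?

Repeatedly combine the two least-probable nodes; the expected code length is the sum of the merged weights.
merge 31/200 + 22/125 → 331/1000
merge 187/1000 + 331/1000 → 259/500
merge 241/500 + 259/500 → 1
L = 331/1000 + 259/500 + 1 = 1849/1000 = 1.849 bits/symbol.

1.849 bits/symbol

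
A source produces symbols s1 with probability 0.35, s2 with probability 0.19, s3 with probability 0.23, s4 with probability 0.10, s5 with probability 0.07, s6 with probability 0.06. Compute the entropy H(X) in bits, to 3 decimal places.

2.317 bits

H = −Σ pᵢ log₂ pᵢ.
−0.35·log₂(0.35) = 0.5301
−0.19·log₂(0.19) = 0.4552
−0.23·log₂(0.23) = 0.4877
−0.10·log₂(0.10) = 0.3322
−0.07·log₂(0.07) = 0.2686
−0.06·log₂(0.06) = 0.2435
Sum ≈ 2.3173 → 2.317 bits.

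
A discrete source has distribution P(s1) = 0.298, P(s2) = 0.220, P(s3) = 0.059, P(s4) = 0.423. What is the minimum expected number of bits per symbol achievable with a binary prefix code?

1.856 bits/symbol

Repeatedly combine the two least-probable nodes; the expected code length is the sum of the merged weights.
merge 59/1000 + 11/50 → 279/1000
merge 279/1000 + 149/500 → 577/1000
merge 423/1000 + 577/1000 → 1
L = 279/1000 + 577/1000 + 1 = 232/125 = 1.856 bits/symbol.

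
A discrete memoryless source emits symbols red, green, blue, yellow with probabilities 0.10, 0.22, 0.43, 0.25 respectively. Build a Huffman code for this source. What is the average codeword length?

1.89 bits/symbol

Repeatedly combine the two least-probable nodes; the expected code length is the sum of the merged weights.
merge 1/10 + 11/50 → 8/25
merge 1/4 + 8/25 → 57/100
merge 43/100 + 57/100 → 1
L = 8/25 + 57/100 + 1 = 189/100 = 1.89 bits/symbol.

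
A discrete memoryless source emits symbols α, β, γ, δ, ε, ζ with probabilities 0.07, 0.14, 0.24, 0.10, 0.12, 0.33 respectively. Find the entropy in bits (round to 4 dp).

H = −Σ pᵢ log₂ pᵢ.
−0.07·log₂(0.07) = 0.2686
−0.14·log₂(0.14) = 0.3971
−0.24·log₂(0.24) = 0.4941
−0.10·log₂(0.10) = 0.3322
−0.12·log₂(0.12) = 0.3671
−0.33·log₂(0.33) = 0.5278
Sum ≈ 2.3869 → 2.3869 bits.

2.3869 bits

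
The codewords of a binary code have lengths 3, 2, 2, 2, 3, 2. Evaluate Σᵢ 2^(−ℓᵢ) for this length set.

With common denominator 2^3 = 8: Σ 2^(−ℓᵢ) = 1/8 + 2/8 + 2/8 + 2/8 + 1/8 + 2/8 = 10/8 = 1.25.

1.25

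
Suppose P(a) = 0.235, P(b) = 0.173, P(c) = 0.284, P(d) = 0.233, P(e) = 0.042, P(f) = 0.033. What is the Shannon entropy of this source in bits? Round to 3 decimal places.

2.289 bits

H = −Σ pᵢ log₂ pᵢ.
−0.235·log₂(0.235) = 0.4910
−0.173·log₂(0.173) = 0.4379
−0.284·log₂(0.284) = 0.5158
−0.233·log₂(0.233) = 0.4897
−0.042·log₂(0.042) = 0.1921
−0.033·log₂(0.033) = 0.1624
Sum ≈ 2.2888 → 2.289 bits.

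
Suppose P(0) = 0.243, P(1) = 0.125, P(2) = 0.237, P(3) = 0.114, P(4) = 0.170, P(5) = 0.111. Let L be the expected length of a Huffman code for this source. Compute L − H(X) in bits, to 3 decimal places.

Entropy H = −Σ p log₂ p ≈ 2.5070 bits.
Huffman merges: 111/1000+57/500→9/40; 1/8+17/100→59/200; 9/40+237/1000→231/500; 243/1000+59/200→269/500; 231/500+269/500→1. L = 63/25 ≈ 2.5200.
L − H = 2.5200 − 2.5070 = 0.013 bits.

0.013 bits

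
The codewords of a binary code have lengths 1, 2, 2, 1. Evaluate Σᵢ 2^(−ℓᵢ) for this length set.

1.5

With common denominator 2^2 = 4: Σ 2^(−ℓᵢ) = 2/4 + 1/4 + 1/4 + 2/4 = 6/4 = 1.5.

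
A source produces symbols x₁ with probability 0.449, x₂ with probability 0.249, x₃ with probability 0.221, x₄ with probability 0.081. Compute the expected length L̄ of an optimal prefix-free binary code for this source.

1.853 bits/symbol

Repeatedly combine the two least-probable nodes; the expected code length is the sum of the merged weights.
merge 81/1000 + 221/1000 → 151/500
merge 249/1000 + 151/500 → 551/1000
merge 449/1000 + 551/1000 → 1
L = 151/500 + 551/1000 + 1 = 1853/1000 = 1.853 bits/symbol.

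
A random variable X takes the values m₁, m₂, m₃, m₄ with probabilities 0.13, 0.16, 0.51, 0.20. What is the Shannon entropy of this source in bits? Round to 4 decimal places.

H = −Σ pᵢ log₂ pᵢ.
−0.13·log₂(0.13) = 0.3826
−0.16·log₂(0.16) = 0.4230
−0.51·log₂(0.51) = 0.4954
−0.20·log₂(0.20) = 0.4644
Sum ≈ 1.7655 → 1.7655 bits.

1.7655 bits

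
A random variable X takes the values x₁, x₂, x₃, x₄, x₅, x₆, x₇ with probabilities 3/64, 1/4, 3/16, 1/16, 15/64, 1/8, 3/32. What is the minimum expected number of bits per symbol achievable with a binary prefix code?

Repeatedly combine the two least-probable nodes; the expected code length is the sum of the merged weights.
merge 3/64 + 1/16 → 7/64
merge 3/32 + 7/64 → 13/64
merge 1/8 + 3/16 → 5/16
merge 13/64 + 15/64 → 7/16
merge 1/4 + 5/16 → 9/16
merge 7/16 + 9/16 → 1
L = 7/64 + 13/64 + 5/16 + 7/16 + 9/16 + 1 = 21/8 = 2.625 bits/symbol.

2.625 bits/symbol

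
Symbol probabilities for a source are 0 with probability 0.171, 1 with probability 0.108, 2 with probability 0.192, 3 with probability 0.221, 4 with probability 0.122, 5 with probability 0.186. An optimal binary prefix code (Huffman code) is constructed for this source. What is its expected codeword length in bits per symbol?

2.587 bits/symbol

Repeatedly combine the two least-probable nodes; the expected code length is the sum of the merged weights.
merge 27/250 + 61/500 → 23/100
merge 171/1000 + 93/500 → 357/1000
merge 24/125 + 221/1000 → 413/1000
merge 23/100 + 357/1000 → 587/1000
merge 413/1000 + 587/1000 → 1
L = 23/100 + 357/1000 + 413/1000 + 587/1000 + 1 = 2587/1000 = 2.587 bits/symbol.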